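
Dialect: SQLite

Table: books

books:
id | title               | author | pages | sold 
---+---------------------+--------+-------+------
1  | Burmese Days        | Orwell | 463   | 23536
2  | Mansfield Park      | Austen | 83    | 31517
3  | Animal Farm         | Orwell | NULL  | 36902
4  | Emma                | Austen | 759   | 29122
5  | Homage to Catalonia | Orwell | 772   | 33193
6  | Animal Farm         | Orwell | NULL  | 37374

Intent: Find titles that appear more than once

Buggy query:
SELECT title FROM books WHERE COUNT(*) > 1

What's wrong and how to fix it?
Bug: COUNT(*) is an aggregate and cannot be used in WHERE

Fix: Group first, then use HAVING for the count condition

Corrected query:
SELECT title FROM books GROUP BY title HAVING COUNT(*) > 1

Result:
title      
-----------
Animal Farm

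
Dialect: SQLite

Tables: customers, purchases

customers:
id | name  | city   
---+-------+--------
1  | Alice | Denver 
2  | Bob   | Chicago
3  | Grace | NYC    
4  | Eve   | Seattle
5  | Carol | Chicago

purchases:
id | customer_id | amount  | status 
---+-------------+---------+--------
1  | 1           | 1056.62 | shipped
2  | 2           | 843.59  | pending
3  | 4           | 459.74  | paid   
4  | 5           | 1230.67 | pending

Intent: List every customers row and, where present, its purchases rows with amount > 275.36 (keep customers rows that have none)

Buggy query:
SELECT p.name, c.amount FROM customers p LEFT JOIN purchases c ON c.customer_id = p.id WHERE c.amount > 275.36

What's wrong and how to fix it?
Bug: A WHERE condition on the right-hand table after LEFT JOIN drops unmatched parents

Fix: Put 'c.amount > 275.36' in the JOIN's ON clause instead of WHERE

Corrected query:
SELECT p.name, c.amount FROM customers p LEFT JOIN purchases c ON c.customer_id = p.id AND c.amount > 275.36

Result:
name  | amount 
------+--------
Alice | 1056.62
Bob   | 843.59 
Grace | NULL   
Eve   | 459.74 
Carol | 1230.67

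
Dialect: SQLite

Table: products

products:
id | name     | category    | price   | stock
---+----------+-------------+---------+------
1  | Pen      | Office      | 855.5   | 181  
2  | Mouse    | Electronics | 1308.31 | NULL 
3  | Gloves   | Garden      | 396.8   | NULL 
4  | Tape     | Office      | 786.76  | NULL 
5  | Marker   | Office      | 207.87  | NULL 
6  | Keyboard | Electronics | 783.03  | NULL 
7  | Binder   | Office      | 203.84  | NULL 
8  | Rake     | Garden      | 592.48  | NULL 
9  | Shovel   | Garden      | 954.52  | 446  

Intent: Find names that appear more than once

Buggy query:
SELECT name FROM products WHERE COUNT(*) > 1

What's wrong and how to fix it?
Bug: COUNT(*) is an aggregate and cannot be used in WHERE

Fix: Group first, then use HAVING for the count condition

Corrected query:
SELECT name FROM products GROUP BY name HAVING COUNT(*) > 1

Result:
(no rows)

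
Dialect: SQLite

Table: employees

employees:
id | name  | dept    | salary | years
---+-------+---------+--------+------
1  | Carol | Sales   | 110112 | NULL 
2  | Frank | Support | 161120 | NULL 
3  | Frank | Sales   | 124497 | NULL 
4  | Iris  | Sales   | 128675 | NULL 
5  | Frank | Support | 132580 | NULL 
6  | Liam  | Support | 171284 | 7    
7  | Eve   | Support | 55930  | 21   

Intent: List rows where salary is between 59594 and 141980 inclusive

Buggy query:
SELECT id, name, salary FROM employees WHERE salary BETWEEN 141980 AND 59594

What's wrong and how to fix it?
Bug: BETWEEN expects the lower bound first; with 141980 AND 59594 the range is empty

Fix: Swap the bounds so the smaller value comes first

Corrected query:
SELECT id, name, salary FROM employees WHERE salary BETWEEN 59594 AND 141980

Result:
id | name  | salary
---+-------+-------
1  | Carol | 110112
3  | Frank | 124497
4  | Iris  | 128675
5  | Frank | 132580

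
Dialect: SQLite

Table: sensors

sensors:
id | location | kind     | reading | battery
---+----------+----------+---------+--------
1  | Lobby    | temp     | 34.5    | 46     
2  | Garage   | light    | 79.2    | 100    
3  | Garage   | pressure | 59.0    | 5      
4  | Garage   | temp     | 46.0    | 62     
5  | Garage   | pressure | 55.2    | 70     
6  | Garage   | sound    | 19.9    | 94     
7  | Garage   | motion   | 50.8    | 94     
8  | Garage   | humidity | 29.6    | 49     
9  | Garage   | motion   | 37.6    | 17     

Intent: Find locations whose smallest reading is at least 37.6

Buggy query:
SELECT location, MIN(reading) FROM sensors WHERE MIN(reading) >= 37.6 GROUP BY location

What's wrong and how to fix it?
Bug: MIN() in WHERE is a misuse of aggregate

Fix: Replace WHERE with HAVING after the GROUP BY

Corrected query:
SELECT location, MIN(reading) FROM sensors GROUP BY location HAVING MIN(reading) >= 37.6

Result:
(no rows)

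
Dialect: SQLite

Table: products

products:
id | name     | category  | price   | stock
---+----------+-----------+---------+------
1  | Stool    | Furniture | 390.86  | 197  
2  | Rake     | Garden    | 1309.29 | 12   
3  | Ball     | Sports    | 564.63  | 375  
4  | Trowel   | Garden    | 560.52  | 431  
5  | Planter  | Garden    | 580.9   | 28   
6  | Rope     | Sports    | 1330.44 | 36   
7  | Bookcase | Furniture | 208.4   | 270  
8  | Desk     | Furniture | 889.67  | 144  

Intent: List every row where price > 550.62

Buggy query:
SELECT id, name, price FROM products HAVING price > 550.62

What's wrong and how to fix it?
Bug: This is a non-aggregate query (no GROUP BY, no aggregates), so in SQLite the HAVING clause is invalid here; a row-level condition belongs in WHERE

Fix: Replace HAVING with WHERE since the condition applies to individual rows

Corrected query:
SELECT id, name, price FROM products WHERE price > 550.62

Result:
id | name    | price  
---+---------+--------
2  | Rake    | 1309.29
3  | Ball    | 564.63 
4  | Trowel  | 560.52 
5  | Planter | 580.9  
6  | Rope    | 1330.44
8  | Desk    | 889.67 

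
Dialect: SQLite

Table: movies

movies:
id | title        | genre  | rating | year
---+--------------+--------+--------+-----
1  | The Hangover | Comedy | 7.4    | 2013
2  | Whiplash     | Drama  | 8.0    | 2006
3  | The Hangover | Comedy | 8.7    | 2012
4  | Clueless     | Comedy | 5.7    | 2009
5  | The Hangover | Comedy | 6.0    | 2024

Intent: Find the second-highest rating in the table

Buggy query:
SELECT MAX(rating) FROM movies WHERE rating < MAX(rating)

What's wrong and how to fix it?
Bug: MAX(rating) on the right of the comparison is an aggregate-in-WHERE error

Fix: Put the inner MAX in a scalar subquery

Corrected query:
SELECT MAX(rating) FROM movies WHERE rating < (SELECT MAX(rating) FROM movies)

Result:
MAX(rating)
-----------
8          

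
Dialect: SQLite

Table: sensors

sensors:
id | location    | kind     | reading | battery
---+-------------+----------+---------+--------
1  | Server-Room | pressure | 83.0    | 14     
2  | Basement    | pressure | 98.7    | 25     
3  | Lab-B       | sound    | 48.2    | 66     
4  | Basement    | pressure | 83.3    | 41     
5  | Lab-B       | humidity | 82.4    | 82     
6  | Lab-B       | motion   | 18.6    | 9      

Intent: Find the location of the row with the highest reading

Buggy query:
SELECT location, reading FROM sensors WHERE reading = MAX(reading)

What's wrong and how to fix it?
Bug: MAX(reading) is an aggregate and cannot be used directly in WHERE

Fix: Wrap MAX in a scalar subquery so WHERE compares against a single value

Corrected query:
SELECT location, reading FROM sensors WHERE reading = (SELECT MAX(reading) FROM sensors)

Result:
location | reading
---------+--------
Basement | 98.7   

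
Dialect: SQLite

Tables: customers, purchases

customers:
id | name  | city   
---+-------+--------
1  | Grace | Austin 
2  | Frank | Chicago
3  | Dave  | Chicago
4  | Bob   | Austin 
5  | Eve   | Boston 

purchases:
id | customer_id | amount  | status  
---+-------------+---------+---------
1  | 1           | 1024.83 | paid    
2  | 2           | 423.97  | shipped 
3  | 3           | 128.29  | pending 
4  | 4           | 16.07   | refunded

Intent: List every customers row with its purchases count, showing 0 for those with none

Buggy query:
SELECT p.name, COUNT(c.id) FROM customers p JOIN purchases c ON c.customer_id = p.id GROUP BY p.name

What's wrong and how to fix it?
Bug: An inner join excludes parents with zero children

Fix: Use LEFT JOIN so parents without children still appear (COUNT(c.id) gives 0)

Corrected query:
SELECT p.name, COUNT(c.id) FROM customers p LEFT JOIN purchases c ON c.customer_id = p.id GROUP BY p.name

Result:
name  | COUNT(c.id)
------+------------
Bob   | 1          
Dave  | 1          
Eve   | 0          
Frank | 1          
Grace | 1          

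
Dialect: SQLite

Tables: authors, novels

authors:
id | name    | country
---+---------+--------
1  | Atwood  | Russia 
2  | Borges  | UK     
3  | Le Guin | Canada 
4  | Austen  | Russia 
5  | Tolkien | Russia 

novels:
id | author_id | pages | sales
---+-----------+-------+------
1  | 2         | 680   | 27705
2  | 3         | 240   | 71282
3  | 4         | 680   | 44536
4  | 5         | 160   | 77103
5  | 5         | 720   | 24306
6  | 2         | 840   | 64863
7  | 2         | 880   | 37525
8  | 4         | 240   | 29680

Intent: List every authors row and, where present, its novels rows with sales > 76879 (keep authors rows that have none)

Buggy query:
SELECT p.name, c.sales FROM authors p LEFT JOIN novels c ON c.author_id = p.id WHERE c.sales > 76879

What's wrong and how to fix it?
Bug: A WHERE condition on the right-hand table after LEFT JOIN drops unmatched parents

Fix: Move the right-table condition into the ON clause so unmatched parents are kept

Corrected query:
SELECT p.name, c.sales FROM authors p LEFT JOIN novels c ON c.author_id = p.id AND c.sales > 76879

Result:
name    | sales
--------+------
Atwood  | NULL 
Borges  | NULL 
Le Guin | NULL 
Austen  | NULL 
Tolkien | 77103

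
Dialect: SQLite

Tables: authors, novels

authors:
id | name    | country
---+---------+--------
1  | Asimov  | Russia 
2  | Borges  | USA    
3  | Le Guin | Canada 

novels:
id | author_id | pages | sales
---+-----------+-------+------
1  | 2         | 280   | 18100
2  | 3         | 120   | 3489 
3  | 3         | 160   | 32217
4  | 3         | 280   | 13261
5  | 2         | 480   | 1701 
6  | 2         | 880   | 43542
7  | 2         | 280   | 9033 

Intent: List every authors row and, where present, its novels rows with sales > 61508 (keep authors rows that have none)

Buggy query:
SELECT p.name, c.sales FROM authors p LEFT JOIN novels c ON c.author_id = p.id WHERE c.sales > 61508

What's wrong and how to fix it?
Bug: A WHERE condition on the right-hand table after LEFT JOIN drops unmatched parents

Fix: Move the right-table condition into the ON clause so unmatched parents are kept

Corrected query:
SELECT p.name, c.sales FROM authors p LEFT JOIN novels c ON c.author_id = p.id AND c.sales > 61508

Result:
name    | sales
--------+------
Asimov  | NULL 
Borges  | NULL 
Le Guin | NULL 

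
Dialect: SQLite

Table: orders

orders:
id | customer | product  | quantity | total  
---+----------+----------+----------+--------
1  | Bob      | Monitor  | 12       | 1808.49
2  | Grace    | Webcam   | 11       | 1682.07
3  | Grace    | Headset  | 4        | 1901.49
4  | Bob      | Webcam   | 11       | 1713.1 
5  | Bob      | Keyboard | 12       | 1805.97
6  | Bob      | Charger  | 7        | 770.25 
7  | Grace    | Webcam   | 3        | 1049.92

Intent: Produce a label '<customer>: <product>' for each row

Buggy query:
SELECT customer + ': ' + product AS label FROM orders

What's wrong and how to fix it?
Bug: SQLite uses || for string concatenation; + coerces text to numbers (yielding 0)

Fix: Replace + with || to concatenate text

Corrected query:
SELECT customer || ': ' || product AS label FROM orders

Result:
label         
--------------
Bob: Monitor  
Grace: Webcam 
Grace: Headset
Bob: Webcam   
Bob: Keyboard 
Bob: Charger  
Grace: Webcam 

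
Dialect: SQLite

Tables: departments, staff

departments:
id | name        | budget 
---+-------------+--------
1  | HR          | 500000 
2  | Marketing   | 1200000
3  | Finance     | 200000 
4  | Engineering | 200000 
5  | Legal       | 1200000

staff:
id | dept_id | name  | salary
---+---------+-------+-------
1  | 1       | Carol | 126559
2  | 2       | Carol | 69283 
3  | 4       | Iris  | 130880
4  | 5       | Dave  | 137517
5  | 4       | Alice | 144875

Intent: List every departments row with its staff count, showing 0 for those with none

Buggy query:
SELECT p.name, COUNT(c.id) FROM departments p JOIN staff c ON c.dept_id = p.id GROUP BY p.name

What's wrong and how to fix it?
Bug: An inner join excludes parents with zero children

Fix: Switch to LEFT JOIN to retain unmatched parent rows

Corrected query:
SELECT p.name, COUNT(c.id) FROM departments p LEFT JOIN staff c ON c.dept_id = p.id GROUP BY p.name

Result:
name        | COUNT(c.id)
------------+------------
Engineering | 2          
Finance     | 0          
HR          | 1          
Legal       | 1          
Marketing   | 1          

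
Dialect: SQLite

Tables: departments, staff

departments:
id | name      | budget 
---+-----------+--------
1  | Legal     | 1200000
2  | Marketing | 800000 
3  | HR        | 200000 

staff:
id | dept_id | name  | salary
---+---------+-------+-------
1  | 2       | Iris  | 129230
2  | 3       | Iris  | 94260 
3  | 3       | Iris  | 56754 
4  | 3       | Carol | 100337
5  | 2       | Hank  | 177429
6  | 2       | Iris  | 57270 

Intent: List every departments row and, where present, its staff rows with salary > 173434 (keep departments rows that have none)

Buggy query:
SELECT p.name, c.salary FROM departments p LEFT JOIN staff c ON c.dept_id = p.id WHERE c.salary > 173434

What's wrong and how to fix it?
Bug: A WHERE condition on the right-hand table after LEFT JOIN drops unmatched parents

Fix: Move the right-table condition into the ON clause so unmatched parents are kept

Corrected query:
SELECT p.name, c.salary FROM departments p LEFT JOIN staff c ON c.dept_id = p.id AND c.salary > 173434

Result:
name      | salary
----------+-------
Legal     | NULL  
Marketing | 177429
HR        | NULL  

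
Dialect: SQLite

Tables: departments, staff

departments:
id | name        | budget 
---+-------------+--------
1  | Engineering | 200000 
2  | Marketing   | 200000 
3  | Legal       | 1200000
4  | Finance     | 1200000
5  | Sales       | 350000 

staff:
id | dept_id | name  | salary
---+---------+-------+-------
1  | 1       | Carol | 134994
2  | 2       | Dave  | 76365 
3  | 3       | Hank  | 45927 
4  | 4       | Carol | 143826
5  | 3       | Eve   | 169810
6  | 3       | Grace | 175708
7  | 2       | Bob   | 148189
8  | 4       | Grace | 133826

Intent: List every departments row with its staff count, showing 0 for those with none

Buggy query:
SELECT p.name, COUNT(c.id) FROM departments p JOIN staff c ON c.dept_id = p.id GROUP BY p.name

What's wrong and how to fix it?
Bug: INNER JOIN drops departments rows that have no matching staff rows

Fix: Switch to LEFT JOIN to retain unmatched parent rows

Corrected query:
SELECT p.name, COUNT(c.id) FROM departments p LEFT JOIN staff c ON c.dept_id = p.id GROUP BY p.name

Result:
name        | COUNT(c.id)
------------+------------
Engineering | 1          
Finance     | 2          
Legal       | 3          
Marketing   | 2          
Sales       | 0          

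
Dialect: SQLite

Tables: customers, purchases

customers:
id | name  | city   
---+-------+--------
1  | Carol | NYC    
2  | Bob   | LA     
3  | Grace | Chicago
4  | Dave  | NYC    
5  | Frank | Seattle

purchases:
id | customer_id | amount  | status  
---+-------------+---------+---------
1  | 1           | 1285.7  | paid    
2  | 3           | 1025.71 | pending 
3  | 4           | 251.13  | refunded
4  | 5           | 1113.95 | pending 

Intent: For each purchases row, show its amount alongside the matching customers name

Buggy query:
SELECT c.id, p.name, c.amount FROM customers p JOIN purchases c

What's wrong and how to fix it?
Bug: JOIN with no ON clause produces a cartesian product; every purchases row pairs with every customers row

Fix: Specify the join condition linking the foreign key to the parent id

Corrected query:
SELECT c.id, p.name, c.amount FROM customers p JOIN purchases c ON c.customer_id = p.id

Result:
id | name  | amount 
---+-------+--------
1  | Carol | 1285.7 
2  | Grace | 1025.71
3  | Dave  | 251.13 
4  | Frank | 1113.95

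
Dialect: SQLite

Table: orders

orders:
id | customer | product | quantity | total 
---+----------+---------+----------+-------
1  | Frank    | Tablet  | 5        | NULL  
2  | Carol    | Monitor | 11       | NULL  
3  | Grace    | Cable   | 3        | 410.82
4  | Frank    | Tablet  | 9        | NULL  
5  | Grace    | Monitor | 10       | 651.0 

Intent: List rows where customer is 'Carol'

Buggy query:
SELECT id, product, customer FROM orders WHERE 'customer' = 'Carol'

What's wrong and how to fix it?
Bug: Single quotes denote string literals in SQL; the column name is being compared as a constant string

Fix: Reference the column as customer without single quotes

Corrected query:
SELECT id, product, customer FROM orders WHERE customer = 'Carol'

Result:
id | product | customer
---+---------+---------
2  | Monitor | Carol   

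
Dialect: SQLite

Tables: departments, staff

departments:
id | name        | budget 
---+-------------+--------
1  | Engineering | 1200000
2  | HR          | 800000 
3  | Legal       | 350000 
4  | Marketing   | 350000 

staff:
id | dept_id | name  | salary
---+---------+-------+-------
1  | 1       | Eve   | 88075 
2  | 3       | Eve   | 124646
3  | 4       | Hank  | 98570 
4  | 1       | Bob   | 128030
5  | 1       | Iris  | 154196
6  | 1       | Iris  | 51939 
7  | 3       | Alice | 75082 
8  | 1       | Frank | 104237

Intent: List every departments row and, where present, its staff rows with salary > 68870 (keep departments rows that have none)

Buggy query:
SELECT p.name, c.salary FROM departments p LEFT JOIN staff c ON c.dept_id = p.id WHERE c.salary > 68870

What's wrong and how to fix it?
Bug: Filtering c.salary in WHERE discards the NULL rows produced by LEFT JOIN, turning it into an inner join

Fix: Move the right-table condition into the ON clause so unmatched parents are kept

Corrected query:
SELECT p.name, c.salary FROM departments p LEFT JOIN staff c ON c.dept_id = p.id AND c.salary > 68870

Result:
name        | salary
------------+-------
Engineering | 88075 
Engineering | 104237
Engineering | 128030
Engineering | 154196
HR          | NULL  
Legal       | 75082 
Legal       | 124646
Marketing   | 98570 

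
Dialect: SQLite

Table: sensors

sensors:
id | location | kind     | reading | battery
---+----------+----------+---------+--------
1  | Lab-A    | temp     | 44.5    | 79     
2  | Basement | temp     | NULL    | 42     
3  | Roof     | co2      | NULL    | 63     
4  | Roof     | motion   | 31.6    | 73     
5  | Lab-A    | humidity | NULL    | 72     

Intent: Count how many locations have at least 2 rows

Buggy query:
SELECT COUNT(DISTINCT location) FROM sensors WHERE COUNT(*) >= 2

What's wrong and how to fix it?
Bug: WHERE filters individual rows, not groups, so a group-level COUNT is invalid there

Fix: Use a subquery that GROUPs and filters with HAVING, then count its rows

Corrected query:
SELECT COUNT(*) FROM (SELECT location FROM sensors GROUP BY location HAVING COUNT(*) >= 2)

Result:
COUNT(*)
--------
2       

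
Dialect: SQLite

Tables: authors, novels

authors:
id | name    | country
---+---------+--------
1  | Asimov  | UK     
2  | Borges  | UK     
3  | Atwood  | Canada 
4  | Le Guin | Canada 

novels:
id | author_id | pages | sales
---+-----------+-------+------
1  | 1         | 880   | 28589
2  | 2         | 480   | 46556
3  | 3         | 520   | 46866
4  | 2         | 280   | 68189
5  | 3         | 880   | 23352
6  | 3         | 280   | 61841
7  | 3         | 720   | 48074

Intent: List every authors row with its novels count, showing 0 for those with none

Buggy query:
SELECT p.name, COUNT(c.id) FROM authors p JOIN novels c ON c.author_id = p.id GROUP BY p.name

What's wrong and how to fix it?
Bug: INNER JOIN drops authors rows that have no matching novels rows

Fix: Switch to LEFT JOIN to retain unmatched parent rows

Corrected query:
SELECT p.name, COUNT(c.id) FROM authors p LEFT JOIN novels c ON c.author_id = p.id GROUP BY p.name

Result:
name    | COUNT(c.id)
--------+------------
Asimov  | 1          
Atwood  | 4          
Borges  | 2          
Le Guin | 0          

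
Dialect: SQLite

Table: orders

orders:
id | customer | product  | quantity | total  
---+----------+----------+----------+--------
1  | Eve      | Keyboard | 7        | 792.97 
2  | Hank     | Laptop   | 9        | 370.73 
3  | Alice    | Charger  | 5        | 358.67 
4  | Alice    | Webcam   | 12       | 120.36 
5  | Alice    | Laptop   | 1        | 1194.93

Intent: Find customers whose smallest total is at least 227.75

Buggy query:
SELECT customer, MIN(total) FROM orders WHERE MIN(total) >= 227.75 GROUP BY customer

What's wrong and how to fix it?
Bug: Aggregates like MIN are computed per group after WHERE runs

Fix: Replace WHERE with HAVING after the GROUP BY

Corrected query:
SELECT customer, MIN(total) FROM orders GROUP BY customer HAVING MIN(total) >= 227.75

Result:
customer | MIN(total)
---------+-----------
Eve      | 792.97    
Hank     | 370.73    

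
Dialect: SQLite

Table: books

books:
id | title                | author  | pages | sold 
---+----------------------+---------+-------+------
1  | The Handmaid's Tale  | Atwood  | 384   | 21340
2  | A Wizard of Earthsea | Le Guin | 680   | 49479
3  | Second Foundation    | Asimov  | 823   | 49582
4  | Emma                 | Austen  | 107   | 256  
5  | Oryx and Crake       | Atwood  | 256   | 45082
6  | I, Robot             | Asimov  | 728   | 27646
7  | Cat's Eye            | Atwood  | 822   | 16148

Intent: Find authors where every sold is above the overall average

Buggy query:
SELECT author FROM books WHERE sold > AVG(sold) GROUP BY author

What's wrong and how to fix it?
Bug: AVG() is an aggregate; it can't sit directly in WHERE

Fix: Compute the overall average in a scalar subquery and compare each group's MIN against it in HAVING

Corrected query:
SELECT author FROM books GROUP BY author HAVING MIN(sold) > (SELECT AVG(sold) FROM books)

Result:
author 
-------
Le Guin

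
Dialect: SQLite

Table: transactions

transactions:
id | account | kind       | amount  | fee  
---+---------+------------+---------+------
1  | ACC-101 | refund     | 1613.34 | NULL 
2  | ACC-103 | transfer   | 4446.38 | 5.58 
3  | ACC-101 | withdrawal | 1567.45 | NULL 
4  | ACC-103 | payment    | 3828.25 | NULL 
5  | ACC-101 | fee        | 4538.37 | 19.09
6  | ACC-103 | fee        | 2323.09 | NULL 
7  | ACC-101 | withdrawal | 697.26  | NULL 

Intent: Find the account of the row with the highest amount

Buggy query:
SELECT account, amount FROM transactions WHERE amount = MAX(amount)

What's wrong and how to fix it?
Bug: WHERE is evaluated per row; an aggregate over the whole table isn't defined there

Fix: Wrap MAX in a scalar subquery so WHERE compares against a single value

Corrected query:
SELECT account, amount FROM transactions WHERE amount = (SELECT MAX(amount) FROM transactions)

Result:
account | amount 
--------+--------
ACC-101 | 4538.37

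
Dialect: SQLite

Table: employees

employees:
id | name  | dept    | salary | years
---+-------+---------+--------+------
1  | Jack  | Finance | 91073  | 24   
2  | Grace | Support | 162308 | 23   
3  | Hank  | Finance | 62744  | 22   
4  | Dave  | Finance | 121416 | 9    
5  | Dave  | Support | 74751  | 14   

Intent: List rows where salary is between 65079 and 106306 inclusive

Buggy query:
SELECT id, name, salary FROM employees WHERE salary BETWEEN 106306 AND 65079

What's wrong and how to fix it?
Bug: The bounds are reversed; BETWEEN a AND b requires a <= b to match anything

Fix: Swap the bounds so the smaller value comes first

Corrected query:
SELECT id, name, salary FROM employees WHERE salary BETWEEN 65079 AND 106306

Result:
id | name | salary
---+------+-------
1  | Jack | 91073 
5  | Dave | 74751 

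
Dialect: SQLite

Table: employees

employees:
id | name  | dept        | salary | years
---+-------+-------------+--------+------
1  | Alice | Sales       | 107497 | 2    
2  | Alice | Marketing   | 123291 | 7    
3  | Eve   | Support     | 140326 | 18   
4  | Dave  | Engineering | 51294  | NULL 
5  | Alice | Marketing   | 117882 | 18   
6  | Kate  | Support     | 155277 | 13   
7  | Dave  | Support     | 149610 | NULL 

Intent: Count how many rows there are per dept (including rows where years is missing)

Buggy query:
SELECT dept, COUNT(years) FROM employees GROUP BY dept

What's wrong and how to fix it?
Bug: COUNT(column) counts non-NULL values only; rows with NULL years aren't counted

Fix: Replace COUNT(years) with COUNT(*)

Corrected query:
SELECT dept, COUNT(*) FROM employees GROUP BY dept

Result:
dept        | COUNT(*)
------------+---------
Engineering | 1       
Marketing   | 2       
Sales       | 1       
Support     | 3       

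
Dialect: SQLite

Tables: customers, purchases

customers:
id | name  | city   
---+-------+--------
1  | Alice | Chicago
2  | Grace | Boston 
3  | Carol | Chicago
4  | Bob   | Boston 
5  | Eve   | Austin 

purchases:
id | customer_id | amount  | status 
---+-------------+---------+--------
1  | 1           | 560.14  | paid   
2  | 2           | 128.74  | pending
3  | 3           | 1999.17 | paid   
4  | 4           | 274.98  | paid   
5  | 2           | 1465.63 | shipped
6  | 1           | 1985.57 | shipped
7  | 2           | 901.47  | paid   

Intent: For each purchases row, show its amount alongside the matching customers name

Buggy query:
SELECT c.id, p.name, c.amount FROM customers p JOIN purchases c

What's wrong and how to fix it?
Bug: JOIN with no ON clause produces a cartesian product; every purchases row pairs with every customers row

Fix: Specify the join condition linking the foreign key to the parent id

Corrected query:
SELECT c.id, p.name, c.amount FROM customers p JOIN purchases c ON c.customer_id = p.id

Result:
id | name  | amount 
---+-------+--------
1  | Alice | 560.14 
2  | Grace | 128.74 
3  | Carol | 1999.17
4  | Bob   | 274.98 
5  | Grace | 1465.63
6  | Alice | 1985.57
7  | Grace | 901.47 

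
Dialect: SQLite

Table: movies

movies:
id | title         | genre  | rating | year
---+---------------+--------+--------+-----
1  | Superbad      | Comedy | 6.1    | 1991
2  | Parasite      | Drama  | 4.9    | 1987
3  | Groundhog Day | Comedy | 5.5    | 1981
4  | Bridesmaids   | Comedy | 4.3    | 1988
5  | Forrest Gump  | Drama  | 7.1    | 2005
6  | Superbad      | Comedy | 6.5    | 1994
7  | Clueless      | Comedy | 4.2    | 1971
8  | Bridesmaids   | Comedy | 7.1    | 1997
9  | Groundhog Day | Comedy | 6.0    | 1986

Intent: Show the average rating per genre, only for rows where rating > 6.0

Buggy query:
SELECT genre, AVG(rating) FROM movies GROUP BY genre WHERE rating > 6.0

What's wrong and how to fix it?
Bug: Row-level WHERE must come before GROUP BY in the clause order

Fix: Place WHERE between FROM and GROUP BY

Corrected query:
SELECT genre, AVG(rating) FROM movies WHERE rating > 6.0 GROUP BY genre

Result:
genre  | AVG(rating)
-------+------------
Comedy | 6.566667   
Drama  | 7.1        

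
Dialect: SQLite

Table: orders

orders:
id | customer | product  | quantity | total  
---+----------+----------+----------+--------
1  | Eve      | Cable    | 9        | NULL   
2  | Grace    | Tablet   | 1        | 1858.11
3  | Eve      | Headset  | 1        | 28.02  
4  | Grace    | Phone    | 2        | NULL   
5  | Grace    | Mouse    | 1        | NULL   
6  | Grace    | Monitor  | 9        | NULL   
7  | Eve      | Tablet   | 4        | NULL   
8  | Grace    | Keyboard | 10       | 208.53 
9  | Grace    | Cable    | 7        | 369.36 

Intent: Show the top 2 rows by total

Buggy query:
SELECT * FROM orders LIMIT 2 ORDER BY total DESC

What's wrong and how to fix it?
Bug: ORDER BY cannot follow LIMIT; LIMIT is the final clause

Fix: Swap the clauses: ORDER BY first, then LIMIT

Corrected query:
SELECT * FROM orders ORDER BY total DESC LIMIT 2

Result:
id | customer | product | quantity | total  
---+----------+---------+----------+--------
2  | Grace    | Tablet  | 1        | 1858.11
9  | Grace    | Cable   | 7        | 369.36 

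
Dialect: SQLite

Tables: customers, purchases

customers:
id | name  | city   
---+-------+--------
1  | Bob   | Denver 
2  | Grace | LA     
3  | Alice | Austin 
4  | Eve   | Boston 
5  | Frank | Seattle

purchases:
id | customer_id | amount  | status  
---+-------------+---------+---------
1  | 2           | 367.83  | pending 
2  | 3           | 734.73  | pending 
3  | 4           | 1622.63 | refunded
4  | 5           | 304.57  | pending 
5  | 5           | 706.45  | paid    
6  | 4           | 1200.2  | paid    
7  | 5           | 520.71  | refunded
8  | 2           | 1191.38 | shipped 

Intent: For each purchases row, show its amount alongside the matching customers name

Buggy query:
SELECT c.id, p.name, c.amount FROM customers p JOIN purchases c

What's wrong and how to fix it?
Bug: JOIN with no ON clause produces a cartesian product; every purchases row pairs with every customers row

Fix: Specify the join condition linking the foreign key to the parent id

Corrected query:
SELECT c.id, p.name, c.amount FROM customers p JOIN purchases c ON c.customer_id = p.id

Result:
id | name  | amount 
---+-------+--------
1  | Grace | 367.83 
2  | Alice | 734.73 
3  | Eve   | 1622.63
4  | Frank | 304.57 
5  | Frank | 706.45 
6  | Eve   | 1200.2 
7  | Frank | 520.71 
8  | Grace | 1191.38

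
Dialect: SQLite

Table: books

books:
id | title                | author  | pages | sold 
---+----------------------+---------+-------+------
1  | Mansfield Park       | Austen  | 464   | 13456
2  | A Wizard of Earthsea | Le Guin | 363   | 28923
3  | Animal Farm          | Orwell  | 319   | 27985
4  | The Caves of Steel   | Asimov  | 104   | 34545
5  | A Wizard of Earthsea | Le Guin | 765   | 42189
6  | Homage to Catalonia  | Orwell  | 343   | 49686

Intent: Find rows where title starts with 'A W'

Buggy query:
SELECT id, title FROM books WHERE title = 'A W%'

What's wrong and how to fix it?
Bug: '=' compares the literal string including the % character; pattern matching needs LIKE

Fix: Use LIKE for wildcard pattern matching

Corrected query:
SELECT id, title FROM books WHERE title LIKE 'A W%'

Result:
id | title               
---+---------------------
2  | A Wizard of Earthsea
5  | A Wizard of Earthsea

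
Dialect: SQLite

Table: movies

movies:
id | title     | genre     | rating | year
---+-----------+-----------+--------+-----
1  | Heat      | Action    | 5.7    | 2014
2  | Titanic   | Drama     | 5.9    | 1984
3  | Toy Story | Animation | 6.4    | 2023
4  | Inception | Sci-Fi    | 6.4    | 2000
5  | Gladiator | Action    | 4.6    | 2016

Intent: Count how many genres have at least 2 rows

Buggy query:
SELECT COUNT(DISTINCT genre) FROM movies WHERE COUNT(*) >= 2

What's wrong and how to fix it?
Bug: WHERE filters individual rows, not groups, so a group-level COUNT is invalid there

Fix: Group first with HAVING COUNT(*) >= 2, then COUNT the resulting groups

Corrected query:
SELECT COUNT(*) FROM (SELECT genre FROM movies GROUP BY genre HAVING COUNT(*) >= 2)

Result:
COUNT(*)
--------
1       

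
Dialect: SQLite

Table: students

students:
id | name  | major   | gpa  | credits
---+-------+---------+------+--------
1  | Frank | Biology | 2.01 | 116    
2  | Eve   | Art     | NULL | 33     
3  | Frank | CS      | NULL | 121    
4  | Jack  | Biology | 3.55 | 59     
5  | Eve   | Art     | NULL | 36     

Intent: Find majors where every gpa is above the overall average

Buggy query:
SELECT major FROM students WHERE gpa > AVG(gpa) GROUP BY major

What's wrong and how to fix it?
Bug: WHERE evaluates per row before aggregation, so AVG() is unavailable

Fix: Use a subquery for AVG and a HAVING MIN(...) filter so the condition holds for every row in the group

Corrected query:
SELECT major FROM students GROUP BY major HAVING MIN(gpa) > (SELECT AVG(gpa) FROM students)

Result:
(no rows)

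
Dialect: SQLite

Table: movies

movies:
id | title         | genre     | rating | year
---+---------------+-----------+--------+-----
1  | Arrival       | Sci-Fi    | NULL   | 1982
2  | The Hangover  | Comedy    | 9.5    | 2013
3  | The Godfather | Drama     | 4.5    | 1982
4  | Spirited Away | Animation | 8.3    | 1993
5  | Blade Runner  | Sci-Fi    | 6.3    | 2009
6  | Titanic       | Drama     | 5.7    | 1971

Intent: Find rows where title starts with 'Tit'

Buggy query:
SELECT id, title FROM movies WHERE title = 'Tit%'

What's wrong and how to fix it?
Bug: Wildcards only work with LIKE; '=' treats '%' as a literal character

Fix: Replace '=' with LIKE so 'Tit%' is treated as a pattern

Corrected query:
SELECT id, title FROM movies WHERE title LIKE 'Tit%'

Result:
id | title  
---+--------
6  | Titanic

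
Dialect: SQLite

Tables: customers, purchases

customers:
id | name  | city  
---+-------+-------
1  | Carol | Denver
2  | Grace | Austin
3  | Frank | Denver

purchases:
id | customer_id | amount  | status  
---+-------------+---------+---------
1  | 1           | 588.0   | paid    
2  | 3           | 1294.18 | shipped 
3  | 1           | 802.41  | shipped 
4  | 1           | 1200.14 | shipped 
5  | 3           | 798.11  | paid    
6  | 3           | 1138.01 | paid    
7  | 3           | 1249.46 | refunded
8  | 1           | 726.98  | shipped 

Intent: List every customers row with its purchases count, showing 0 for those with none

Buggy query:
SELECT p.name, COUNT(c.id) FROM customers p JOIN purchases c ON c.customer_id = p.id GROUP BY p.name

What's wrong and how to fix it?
Bug: INNER JOIN drops customers rows that have no matching purchases rows

Fix: Switch to LEFT JOIN to retain unmatched parent rows

Corrected query:
SELECT p.name, COUNT(c.id) FROM customers p LEFT JOIN purchases c ON c.customer_id = p.id GROUP BY p.name

Result:
name  | COUNT(c.id)
------+------------
Carol | 4          
Frank | 4          
Grace | 0          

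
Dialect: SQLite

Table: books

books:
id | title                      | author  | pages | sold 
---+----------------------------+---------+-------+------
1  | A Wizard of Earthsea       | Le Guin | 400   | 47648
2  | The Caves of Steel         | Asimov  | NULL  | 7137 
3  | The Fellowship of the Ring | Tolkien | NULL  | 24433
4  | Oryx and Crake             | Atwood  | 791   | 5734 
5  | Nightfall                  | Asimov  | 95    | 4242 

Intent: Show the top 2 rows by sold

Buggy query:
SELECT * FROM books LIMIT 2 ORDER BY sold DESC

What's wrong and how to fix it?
Bug: ORDER BY cannot follow LIMIT; LIMIT is the final clause

Fix: Swap the clauses: ORDER BY first, then LIMIT

Corrected query:
SELECT * FROM books ORDER BY sold DESC LIMIT 2

Result:
id | title                      | author  | pages | sold 
---+----------------------------+---------+-------+------
1  | A Wizard of Earthsea       | Le Guin | 400   | 47648
3  | The Fellowship of the Ring | Tolkien | NULL  | 24433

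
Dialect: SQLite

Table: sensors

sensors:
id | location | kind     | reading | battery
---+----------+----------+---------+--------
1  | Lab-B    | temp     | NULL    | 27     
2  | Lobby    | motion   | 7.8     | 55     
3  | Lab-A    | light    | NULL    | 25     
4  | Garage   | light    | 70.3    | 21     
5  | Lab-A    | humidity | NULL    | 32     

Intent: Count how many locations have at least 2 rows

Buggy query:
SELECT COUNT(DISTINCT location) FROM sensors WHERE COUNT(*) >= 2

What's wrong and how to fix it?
Bug: WHERE filters individual rows, not groups, so a group-level COUNT is invalid there

Fix: Use a subquery that GROUPs and filters with HAVING, then count its rows

Corrected query:
SELECT COUNT(*) FROM (SELECT location FROM sensors GROUP BY location HAVING COUNT(*) >= 2)

Result:
COUNT(*)
--------
1       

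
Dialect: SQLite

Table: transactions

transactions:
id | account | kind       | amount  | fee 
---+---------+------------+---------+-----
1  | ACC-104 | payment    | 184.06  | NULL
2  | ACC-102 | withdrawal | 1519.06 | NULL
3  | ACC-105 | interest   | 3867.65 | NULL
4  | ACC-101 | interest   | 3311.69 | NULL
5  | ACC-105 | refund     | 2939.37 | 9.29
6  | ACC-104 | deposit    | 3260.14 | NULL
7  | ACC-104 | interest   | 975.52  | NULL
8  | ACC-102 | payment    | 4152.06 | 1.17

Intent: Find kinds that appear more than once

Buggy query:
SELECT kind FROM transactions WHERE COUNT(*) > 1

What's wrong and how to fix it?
Bug: WHERE can't reference COUNT(*); aggregates are computed after WHERE

Fix: GROUP BY kind, then filter groups with HAVING COUNT(*) > 1

Corrected query:
SELECT kind FROM transactions GROUP BY kind HAVING COUNT(*) > 1

Result:
kind    
--------
interest
payment 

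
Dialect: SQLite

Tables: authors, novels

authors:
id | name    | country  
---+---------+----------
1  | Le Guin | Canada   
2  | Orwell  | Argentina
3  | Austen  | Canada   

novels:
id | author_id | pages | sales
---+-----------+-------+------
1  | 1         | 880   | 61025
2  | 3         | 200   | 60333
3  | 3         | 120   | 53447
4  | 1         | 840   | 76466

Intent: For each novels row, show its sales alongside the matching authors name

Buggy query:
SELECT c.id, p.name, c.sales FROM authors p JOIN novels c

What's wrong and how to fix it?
Bug: JOIN with no ON clause produces a cartesian product; every novels row pairs with every authors row

Fix: Specify the join condition linking the foreign key to the parent id

Corrected query:
SELECT c.id, p.name, c.sales FROM authors p JOIN novels c ON c.author_id = p.id

Result:
id | name    | sales
---+---------+------
1  | Le Guin | 61025
2  | Austen  | 60333
3  | Austen  | 53447
4  | Le Guin | 76466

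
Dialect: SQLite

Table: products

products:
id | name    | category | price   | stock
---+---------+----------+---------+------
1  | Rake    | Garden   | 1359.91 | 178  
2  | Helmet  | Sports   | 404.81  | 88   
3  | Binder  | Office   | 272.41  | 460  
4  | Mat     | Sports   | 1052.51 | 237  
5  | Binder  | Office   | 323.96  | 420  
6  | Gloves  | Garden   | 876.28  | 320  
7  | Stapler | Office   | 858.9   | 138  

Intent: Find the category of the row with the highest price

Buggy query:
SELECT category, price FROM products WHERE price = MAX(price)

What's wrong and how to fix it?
Bug: WHERE is evaluated per row; an aggregate over the whole table isn't defined there

Fix: Wrap MAX in a scalar subquery so WHERE compares against a single value

Corrected query:
SELECT category, price FROM products WHERE price = (SELECT MAX(price) FROM products)

Result:
category | price  
---------+--------
Garden   | 1359.91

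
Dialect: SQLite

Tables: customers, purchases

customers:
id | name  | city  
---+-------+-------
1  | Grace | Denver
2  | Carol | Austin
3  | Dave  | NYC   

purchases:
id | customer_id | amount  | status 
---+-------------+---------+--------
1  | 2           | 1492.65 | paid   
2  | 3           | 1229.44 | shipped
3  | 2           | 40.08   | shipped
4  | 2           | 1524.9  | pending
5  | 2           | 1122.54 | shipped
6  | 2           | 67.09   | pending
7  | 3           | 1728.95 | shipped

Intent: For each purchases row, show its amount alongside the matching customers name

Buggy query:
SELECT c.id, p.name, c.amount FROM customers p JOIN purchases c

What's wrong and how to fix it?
Bug: JOIN with no ON clause produces a cartesian product; every purchases row pairs with every customers row

Fix: Add ON c.customer_id = p.id to the JOIN

Corrected query:
SELECT c.id, p.name, c.amount FROM customers p JOIN purchases c ON c.customer_id = p.id

Result:
id | name  | amount 
---+-------+--------
1  | Carol | 1492.65
2  | Dave  | 1229.44
3  | Carol | 40.08  
4  | Carol | 1524.9 
5  | Carol | 1122.54
6  | Carol | 67.09  
7  | Dave  | 1728.95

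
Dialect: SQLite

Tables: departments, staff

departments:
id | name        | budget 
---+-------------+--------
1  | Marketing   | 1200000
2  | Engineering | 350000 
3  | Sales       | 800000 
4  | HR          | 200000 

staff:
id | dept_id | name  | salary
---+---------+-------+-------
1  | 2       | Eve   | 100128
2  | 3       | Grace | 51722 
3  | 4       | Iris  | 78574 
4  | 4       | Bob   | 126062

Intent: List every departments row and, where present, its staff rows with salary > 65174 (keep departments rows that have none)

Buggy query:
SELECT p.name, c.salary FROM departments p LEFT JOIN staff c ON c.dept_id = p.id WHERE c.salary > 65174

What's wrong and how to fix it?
Bug: A WHERE condition on the right-hand table after LEFT JOIN drops unmatched parents

Fix: Put 'c.salary > 65174' in the JOIN's ON clause instead of WHERE

Corrected query:
SELECT p.name, c.salary FROM departments p LEFT JOIN staff c ON c.dept_id = p.id AND c.salary > 65174

Result:
name        | salary
------------+-------
Marketing   | NULL  
Engineering | 100128
Sales       | NULL  
HR          | 78574 
HR          | 126062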